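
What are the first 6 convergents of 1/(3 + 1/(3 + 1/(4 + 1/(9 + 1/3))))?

0/1, 1/3, 3/10, 13/43, 120/397, 373/1234

Using the convergent recurrence p_i = a_i*p_{i-1} + p_{i-2}, q_i = a_i*q_{i-1} + q_{i-2} with p_{-2}=0, p_{-1}=1, q_{-2}=1, q_{-1}=0:
  i=0: a_0=0, p_0 = 0*1 + 0 = 0, q_0 = 0*0 + 1 = 1.
  i=1: a_1=3, p_1 = 3*0 + 1 = 1, q_1 = 3*1 + 0 = 3.
  i=2: a_2=3, p_2 = 3*1 + 0 = 3, q_2 = 3*3 + 1 = 10.
  i=3: a_3=4, p_3 = 4*3 + 1 = 13, q_3 = 4*10 + 3 = 43.
  i=4: a_4=9, p_4 = 9*13 + 3 = 120, q_4 = 9*43 + 10 = 397.
  i=5: a_5=3, p_5 = 3*120 + 13 = 373, q_5 = 3*397 + 43 = 1234.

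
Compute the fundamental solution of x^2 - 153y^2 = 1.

First expand sqrt(153) as a continued fraction. With x_i = (sqrt(153) + m_i)/d_i and (m_0, d_0) = (0, 1): a_0 = floor(sqrt(153)) = 12, since 12^2 = 144 <= 153 < 169 = 13^2.
Iterate m_{i+1} = d_i*a_i - m_i, d_{i+1} = (153 - m_{i+1}^2)/d_i, a_{i+1} = floor((a_0 + m_{i+1})/d_{i+1}):
  m_1 = 1*12 - 0 = 12, d_1 = (153 - 12^2)/1 = 9/1 = 9, a_1 = floor((12 + 12)/9) = 2.
  m_2 = 9*2 - 12 = 6, d_2 = (153 - 6^2)/9 = 117/9 = 13, a_2 = floor((12 + 6)/13) = 1.
  m_3 = 13*1 - 6 = 7, d_3 = (153 - 7^2)/13 = 104/13 = 8, a_3 = floor((12 + 7)/8) = 2.
  m_4 = 8*2 - 7 = 9, d_4 = (153 - 9^2)/8 = 72/8 = 9, a_4 = floor((12 + 9)/9) = 2.
  m_5 = 9*2 - 9 = 9, d_5 = (153 - 9^2)/9 = 72/9 = 8, a_5 = floor((12 + 9)/8) = 2.
  m_6 = 8*2 - 9 = 7, d_6 = (153 - 7^2)/8 = 104/8 = 13, a_6 = floor((12 + 7)/13) = 1.
  m_7 = 13*1 - 7 = 6, d_7 = (153 - 6^2)/13 = 117/13 = 9, a_7 = floor((12 + 6)/9) = 2.
  m_8 = 9*2 - 6 = 12, d_8 = (153 - 12^2)/9 = 9/9 = 1, a_8 = floor((12 + 12)/1) = 24.
  m_9 = 1*24 - 12 = 12, d_9 = (153 - 12^2)/1 = 9/1 = 9: (m_9, d_9) = (m_1, d_1) = (12, 9), so from here the quotients repeat a_1, ..., a_8; the period length is 8.
So sqrt(153) = [12; (2, 1, 2, 2, 2, 1, 2, 24)] with period length k = 8.
k is even, so the fundamental solution of x^2 - 153y^2 = 1 is (p_{k-1}, q_{k-1}) = (p_7, q_7); compute convergents through index 7.
Convergents (p_i = a_i*p_{i-1} + p_{i-2}, q_i = a_i*q_{i-1} + q_{i-2} with p_{-2}=0, p_{-1}=1, q_{-2}=1, q_{-1}=0):
  i=0: a_0=12, p_0 = 12*1 + 0 = 12, q_0 = 12*0 + 1 = 1.
  i=1: a_1=2, p_1 = 2*12 + 1 = 25, q_1 = 2*1 + 0 = 2.
  i=2: a_2=1, p_2 = 1*25 + 12 = 37, q_2 = 1*2 + 1 = 3.
  i=3: a_3=2, p_3 = 2*37 + 25 = 99, q_3 = 2*3 + 2 = 8.
  i=4: a_4=2, p_4 = 2*99 + 37 = 235, q_4 = 2*8 + 3 = 19.
  i=5: a_5=2, p_5 = 2*235 + 99 = 569, q_5 = 2*19 + 8 = 46.
  i=6: a_6=1, p_6 = 1*569 + 235 = 804, q_6 = 1*46 + 19 = 65.
  i=7: a_7=2, p_7 = 2*804 + 569 = 2177, q_7 = 2*65 + 46 = 176.
Check: 2177^2 - 153*176^2 = 4739329 - 4739328 = 1, so (x, y) = (2177, 176) solves the equation, and by the theorem it is the least positive solution.

(x, y) = (2177, 176)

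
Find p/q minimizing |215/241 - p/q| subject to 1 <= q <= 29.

25/28

Expand x = 215/241 as a continued fraction with the Euclidean algorithm:
  215 = 0*241 + 215, so a_0 = 0.
  241 = 1*215 + 26, so a_1 = 1.
  215 = 8*26 + 7, so a_2 = 8.
  26 = 3*7 + 5, so a_3 = 3.
  7 = 1*5 + 2, so a_4 = 1.
  5 = 2*2 + 1, so a_5 = 2.
  2 = 2*1 + 0, so a_6 = 2.
so x = [0; 1, 8, 3, 1, 2, 2].
Convergents (p_i = a_i*p_{i-1} + p_{i-2}, q_i = a_i*q_{i-1} + q_{i-2} with p_{-2}=0, p_{-1}=1, q_{-2}=1, q_{-1}=0), until the denominator exceeds 29:
  i=0: a_0=0, p_0 = 0*1 + 0 = 0, q_0 = 0*0 + 1 = 1.
  i=1: a_1=1, p_1 = 1*0 + 1 = 1, q_1 = 1*1 + 0 = 1.
  i=2: a_2=8, p_2 = 8*1 + 0 = 8, q_2 = 8*1 + 1 = 9.
  i=3: a_3=3, p_3 = 3*8 + 1 = 25, q_3 = 3*9 + 1 = 28.
  i=4: a_4=1, p_4 = 1*25 + 8 = 33, q_4 = 1*28 + 9 = 37.
q_4 = 37 > 29, so the last convergent with denominator <= 29 is p_3/q_3 = 25/28.
The closest fraction with denominator <= 29 is either p_3/q_3 or the intermediate fraction (k*p_3 + p_2)/(k*q_3 + q_2) with the largest k >= 1 whose denominator stays <= 29; these approach x as k grows, and every other convergent or intermediate fraction in range is farther away.
Largest k: floor((29 - q_2)/q_3) = floor((29 - 9)/28) = 0.
Since k = 0, no intermediate fraction beyond p_3/q_3 has denominator <= 29, so the convergent 25/28 is the closest (its error is |215*28 - 25*241|/(241*28) = 5/6748).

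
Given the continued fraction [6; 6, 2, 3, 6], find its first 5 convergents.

6/1, 37/6, 80/13, 277/45, 1742/283

Using the convergent recurrence p_i = a_i*p_{i-1} + p_{i-2}, q_i = a_i*q_{i-1} + q_{i-2} with p_{-2}=0, p_{-1}=1, q_{-2}=1, q_{-1}=0:
  i=0: a_0=6, p_0 = 6*1 + 0 = 6, q_0 = 6*0 + 1 = 1.
  i=1: a_1=6, p_1 = 6*6 + 1 = 37, q_1 = 6*1 + 0 = 6.
  i=2: a_2=2, p_2 = 2*37 + 6 = 80, q_2 = 2*6 + 1 = 13.
  i=3: a_3=3, p_3 = 3*80 + 37 = 277, q_3 = 3*13 + 6 = 45.
  i=4: a_4=6, p_4 = 6*277 + 80 = 1742, q_4 = 6*45 + 13 = 283.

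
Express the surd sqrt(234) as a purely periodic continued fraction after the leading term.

[15; (3, 2, 1, 2, 1, 2, 3, 30)]

Write x_i = (sqrt(234) + m_i)/d_i with (m_0, d_0) = (0, 1). a_0 = floor(sqrt(234)) = 15, since 15^2 = 225 <= 234 < 256 = 16^2.
Iterate m_{i+1} = d_i*a_i - m_i, d_{i+1} = (234 - m_{i+1}^2)/d_i, a_{i+1} = floor((a_0 + m_{i+1})/d_{i+1}):
  m_1 = 1*15 - 0 = 15, d_1 = (234 - 15^2)/1 = 9/1 = 9, a_1 = floor((15 + 15)/9) = 3.
  m_2 = 9*3 - 15 = 12, d_2 = (234 - 12^2)/9 = 90/9 = 10, a_2 = floor((15 + 12)/10) = 2.
  m_3 = 10*2 - 12 = 8, d_3 = (234 - 8^2)/10 = 170/10 = 17, a_3 = floor((15 + 8)/17) = 1.
  m_4 = 17*1 - 8 = 9, d_4 = (234 - 9^2)/17 = 153/17 = 9, a_4 = floor((15 + 9)/9) = 2.
  m_5 = 9*2 - 9 = 9, d_5 = (234 - 9^2)/9 = 153/9 = 17, a_5 = floor((15 + 9)/17) = 1.
  m_6 = 17*1 - 9 = 8, d_6 = (234 - 8^2)/17 = 170/17 = 10, a_6 = floor((15 + 8)/10) = 2.
  m_7 = 10*2 - 8 = 12, d_7 = (234 - 12^2)/10 = 90/10 = 9, a_7 = floor((15 + 12)/9) = 3.
  m_8 = 9*3 - 12 = 15, d_8 = (234 - 15^2)/9 = 9/9 = 1, a_8 = floor((15 + 15)/1) = 30.
  m_9 = 1*30 - 15 = 15, d_9 = (234 - 15^2)/1 = 9/1 = 9: (m_9, d_9) = (m_1, d_1) = (15, 9), so from here the quotients repeat a_1, ..., a_8; the period length is 8.
Hence the expansion of sqrt(234) is a_0 = 15 followed by the repeating block 3, 2, 1, 2, 1, 2, 3, 30 (period 8).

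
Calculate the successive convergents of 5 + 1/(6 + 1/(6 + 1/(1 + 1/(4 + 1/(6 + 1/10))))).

5/1, 31/6, 191/37, 222/43, 1079/209, 6696/1297, 68039/13179

Using the convergent recurrence p_i = a_i*p_{i-1} + p_{i-2}, q_i = a_i*q_{i-1} + q_{i-2} with p_{-2}=0, p_{-1}=1, q_{-2}=1, q_{-1}=0:
  i=0: a_0=5, p_0 = 5*1 + 0 = 5, q_0 = 5*0 + 1 = 1.
  i=1: a_1=6, p_1 = 6*5 + 1 = 31, q_1 = 6*1 + 0 = 6.
  i=2: a_2=6, p_2 = 6*31 + 5 = 191, q_2 = 6*6 + 1 = 37.
  i=3: a_3=1, p_3 = 1*191 + 31 = 222, q_3 = 1*37 + 6 = 43.
  i=4: a_4=4, p_4 = 4*222 + 191 = 1079, q_4 = 4*43 + 37 = 209.
  i=5: a_5=6, p_5 = 6*1079 + 222 = 6696, q_5 = 6*209 + 43 = 1297.
  i=6: a_6=10, p_6 = 10*6696 + 1079 = 68039, q_6 = 10*1297 + 209 = 13179.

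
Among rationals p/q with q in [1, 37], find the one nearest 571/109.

110/21

Expand x = 571/109 as a continued fraction with the Euclidean algorithm:
  571 = 5*109 + 26, so a_0 = 5.
  109 = 4*26 + 5, so a_1 = 4.
  26 = 5*5 + 1, so a_2 = 5.
  5 = 5*1 + 0, so a_3 = 5.
so x = [5; 4, 5, 5].
Convergents (p_i = a_i*p_{i-1} + p_{i-2}, q_i = a_i*q_{i-1} + q_{i-2} with p_{-2}=0, p_{-1}=1, q_{-2}=1, q_{-1}=0), until the denominator exceeds 37:
  i=0: a_0=5, p_0 = 5*1 + 0 = 5, q_0 = 5*0 + 1 = 1.
  i=1: a_1=4, p_1 = 4*5 + 1 = 21, q_1 = 4*1 + 0 = 4.
  i=2: a_2=5, p_2 = 5*21 + 5 = 110, q_2 = 5*4 + 1 = 21.
  i=3: a_3=5, p_3 = 5*110 + 21 = 571, q_3 = 5*21 + 4 = 109.
q_3 = 109 > 37, so the last convergent with denominator <= 37 is p_2/q_2 = 110/21.
The closest fraction with denominator <= 37 is either p_2/q_2 or the intermediate fraction (k*p_2 + p_1)/(k*q_2 + q_1) with the largest k >= 1 whose denominator stays <= 37; these approach x as k grows, and every other convergent or intermediate fraction in range is farther away.
Largest k: floor((37 - q_1)/q_2) = floor((37 - 4)/21) = 1.
That gives (1*110 + 21)/(1*21 + 4) = 131/25.
Compare the errors: |x - 110/21| = |571*21 - 110*109|/(109*21) = 1/2289, and |x - 131/25| = |571*25 - 131*109|/(109*25) = 4/2725.
Cross-multiplying, 1*2725 = 2725 < 9156 = 4*2289, so 1/2289 is smaller: the convergent 110/21 is closer to x than 131/25.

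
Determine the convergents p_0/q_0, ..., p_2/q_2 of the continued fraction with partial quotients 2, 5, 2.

2/1, 11/5, 24/11

Using the convergent recurrence p_i = a_i*p_{i-1} + p_{i-2}, q_i = a_i*q_{i-1} + q_{i-2} with p_{-2}=0, p_{-1}=1, q_{-2}=1, q_{-1}=0:
  i=0: a_0=2, p_0 = 2*1 + 0 = 2, q_0 = 2*0 + 1 = 1.
  i=1: a_1=5, p_1 = 5*2 + 1 = 11, q_1 = 5*1 + 0 = 5.
  i=2: a_2=2, p_2 = 2*11 + 2 = 24, q_2 = 2*5 + 1 = 11.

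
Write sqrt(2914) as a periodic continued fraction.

[53; (1, 52, 1, 106)]

Write x_i = (sqrt(2914) + m_i)/d_i with (m_0, d_0) = (0, 1). a_0 = floor(sqrt(2914)) = 53, since 53^2 = 2809 <= 2914 < 2916 = 54^2.
Iterate m_{i+1} = d_i*a_i - m_i, d_{i+1} = (2914 - m_{i+1}^2)/d_i, a_{i+1} = floor((a_0 + m_{i+1})/d_{i+1}):
  m_1 = 1*53 - 0 = 53, d_1 = (2914 - 53^2)/1 = 105/1 = 105, a_1 = floor((53 + 53)/105) = 1.
  m_2 = 105*1 - 53 = 52, d_2 = (2914 - 52^2)/105 = 210/105 = 2, a_2 = floor((53 + 52)/2) = 52.
  m_3 = 2*52 - 52 = 52, d_3 = (2914 - 52^2)/2 = 210/2 = 105, a_3 = floor((53 + 52)/105) = 1.
  m_4 = 105*1 - 52 = 53, d_4 = (2914 - 53^2)/105 = 105/105 = 1, a_4 = floor((53 + 53)/1) = 106.
  m_5 = 1*106 - 53 = 53, d_5 = (2914 - 53^2)/1 = 105/1 = 105: (m_5, d_5) = (m_1, d_1) = (53, 105), so from here the quotients repeat a_1, ..., a_4; the period length is 4.
Hence the expansion of sqrt(2914) is a_0 = 53 followed by the repeating block 1, 52, 1, 106 (period 4).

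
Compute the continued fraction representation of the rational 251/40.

[6; 3, 1, 1, 1, 3]

Run the Euclidean algorithm on 251 and 40; the successive quotients are the partial quotients a_0, a_1, ... (each step inverts the fractional part left over by the previous one):
  251 = 6*40 + 11, so a_0 = 6.
  40 = 3*11 + 7, so a_1 = 3.
  11 = 1*7 + 4, so a_2 = 1.
  7 = 1*4 + 3, so a_3 = 1.
  4 = 1*3 + 1, so a_4 = 1.
  3 = 3*1 + 0, so a_5 = 3.
The remainder reaches 0 after 6 divisions, so the expansion has 6 partial quotients, read off in order.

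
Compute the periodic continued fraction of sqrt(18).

Write x_i = (sqrt(18) + m_i)/d_i with (m_0, d_0) = (0, 1). a_0 = floor(sqrt(18)) = 4, since 4^2 = 16 <= 18 < 25 = 5^2.
Iterate m_{i+1} = d_i*a_i - m_i, d_{i+1} = (18 - m_{i+1}^2)/d_i, a_{i+1} = floor((a_0 + m_{i+1})/d_{i+1}):
  m_1 = 1*4 - 0 = 4, d_1 = (18 - 4^2)/1 = 2/1 = 2, a_1 = floor((4 + 4)/2) = 4.
  m_2 = 2*4 - 4 = 4, d_2 = (18 - 4^2)/2 = 2/2 = 1, a_2 = floor((4 + 4)/1) = 8.
  m_3 = 1*8 - 4 = 4, d_3 = (18 - 4^2)/1 = 2/1 = 2: (m_3, d_3) = (m_1, d_1) = (4, 2), so from here the quotients repeat a_1, a_2; the period length is 2.
Hence the expansion of sqrt(18) is a_0 = 4 followed by the repeating block 4, 8 (period 2).

[4; (4, 8)]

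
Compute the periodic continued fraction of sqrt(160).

Write x_i = (sqrt(160) + m_i)/d_i with (m_0, d_0) = (0, 1). a_0 = floor(sqrt(160)) = 12, since 12^2 = 144 <= 160 < 169 = 13^2.
Iterate m_{i+1} = d_i*a_i - m_i, d_{i+1} = (160 - m_{i+1}^2)/d_i, a_{i+1} = floor((a_0 + m_{i+1})/d_{i+1}):
  m_1 = 1*12 - 0 = 12, d_1 = (160 - 12^2)/1 = 16/1 = 16, a_1 = floor((12 + 12)/16) = 1.
  m_2 = 16*1 - 12 = 4, d_2 = (160 - 4^2)/16 = 144/16 = 9, a_2 = floor((12 + 4)/9) = 1.
  m_3 = 9*1 - 4 = 5, d_3 = (160 - 5^2)/9 = 135/9 = 15, a_3 = floor((12 + 5)/15) = 1.
  m_4 = 15*1 - 5 = 10, d_4 = (160 - 10^2)/15 = 60/15 = 4, a_4 = floor((12 + 10)/4) = 5.
  m_5 = 4*5 - 10 = 10, d_5 = (160 - 10^2)/4 = 60/4 = 15, a_5 = floor((12 + 10)/15) = 1.
  m_6 = 15*1 - 10 = 5, d_6 = (160 - 5^2)/15 = 135/15 = 9, a_6 = floor((12 + 5)/9) = 1.
  m_7 = 9*1 - 5 = 4, d_7 = (160 - 4^2)/9 = 144/9 = 16, a_7 = floor((12 + 4)/16) = 1.
  m_8 = 16*1 - 4 = 12, d_8 = (160 - 12^2)/16 = 16/16 = 1, a_8 = floor((12 + 12)/1) = 24.
  m_9 = 1*24 - 12 = 12, d_9 = (160 - 12^2)/1 = 16/1 = 16: (m_9, d_9) = (m_1, d_1) = (12, 16), so from here the quotients repeat a_1, ..., a_8; the period length is 8.
Hence the expansion of sqrt(160) is a_0 = 12 followed by the repeating block 1, 1, 1, 5, 1, 1, 1, 24 (period 8).

[12; (1, 1, 1, 5, 1, 1, 1, 24)]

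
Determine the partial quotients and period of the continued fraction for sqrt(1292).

Write x_i = (sqrt(1292) + m_i)/d_i with (m_0, d_0) = (0, 1). a_0 = floor(sqrt(1292)) = 35, since 35^2 = 1225 <= 1292 < 1296 = 36^2.
Iterate m_{i+1} = d_i*a_i - m_i, d_{i+1} = (1292 - m_{i+1}^2)/d_i, a_{i+1} = floor((a_0 + m_{i+1})/d_{i+1}):
  m_1 = 1*35 - 0 = 35, d_1 = (1292 - 35^2)/1 = 67/1 = 67, a_1 = floor((35 + 35)/67) = 1.
  m_2 = 67*1 - 35 = 32, d_2 = (1292 - 32^2)/67 = 268/67 = 4, a_2 = floor((35 + 32)/4) = 16.
  m_3 = 4*16 - 32 = 32, d_3 = (1292 - 32^2)/4 = 268/4 = 67, a_3 = floor((35 + 32)/67) = 1.
  m_4 = 67*1 - 32 = 35, d_4 = (1292 - 35^2)/67 = 67/67 = 1, a_4 = floor((35 + 35)/1) = 70.
  m_5 = 1*70 - 35 = 35, d_5 = (1292 - 35^2)/1 = 67/1 = 67: (m_5, d_5) = (m_1, d_1) = (35, 67), so from here the quotients repeat a_1, ..., a_4; the period length is 4.
Hence the expansion of sqrt(1292) is a_0 = 35 followed by the repeating block 1, 16, 1, 70 (period 4).

[35; (1, 16, 1, 70)]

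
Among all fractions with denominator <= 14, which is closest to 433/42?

134/13

Expand x = 433/42 as a continued fraction with the Euclidean algorithm:
  433 = 10*42 + 13, so a_0 = 10.
  42 = 3*13 + 3, so a_1 = 3.
  13 = 4*3 + 1, so a_2 = 4.
  3 = 3*1 + 0, so a_3 = 3.
so x = [10; 3, 4, 3].
Convergents (p_i = a_i*p_{i-1} + p_{i-2}, q_i = a_i*q_{i-1} + q_{i-2} with p_{-2}=0, p_{-1}=1, q_{-2}=1, q_{-1}=0), until the denominator exceeds 14:
  i=0: a_0=10, p_0 = 10*1 + 0 = 10, q_0 = 10*0 + 1 = 1.
  i=1: a_1=3, p_1 = 3*10 + 1 = 31, q_1 = 3*1 + 0 = 3.
  i=2: a_2=4, p_2 = 4*31 + 10 = 134, q_2 = 4*3 + 1 = 13.
  i=3: a_3=3, p_3 = 3*134 + 31 = 433, q_3 = 3*13 + 3 = 42.
q_3 = 42 > 14, so the last convergent with denominator <= 14 is p_2/q_2 = 134/13.
The closest fraction with denominator <= 14 is either p_2/q_2 or the intermediate fraction (k*p_2 + p_1)/(k*q_2 + q_1) with the largest k >= 1 whose denominator stays <= 14; these approach x as k grows, and every other convergent or intermediate fraction in range is farther away.
Largest k: floor((14 - q_1)/q_2) = floor((14 - 3)/13) = 0.
Since k = 0, no intermediate fraction beyond p_2/q_2 has denominator <= 14, so the convergent 134/13 is the closest (its error is |433*13 - 134*42|/(42*13) = 1/546).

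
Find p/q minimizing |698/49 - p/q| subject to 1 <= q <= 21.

Expand x = 698/49 as a continued fraction with the Euclidean algorithm:
  698 = 14*49 + 12, so a_0 = 14.
  49 = 4*12 + 1, so a_1 = 4.
  12 = 12*1 + 0, so a_2 = 12.
so x = [14; 4, 12].
Convergents (p_i = a_i*p_{i-1} + p_{i-2}, q_i = a_i*q_{i-1} + q_{i-2} with p_{-2}=0, p_{-1}=1, q_{-2}=1, q_{-1}=0), until the denominator exceeds 21:
  i=0: a_0=14, p_0 = 14*1 + 0 = 14, q_0 = 14*0 + 1 = 1.
  i=1: a_1=4, p_1 = 4*14 + 1 = 57, q_1 = 4*1 + 0 = 4.
  i=2: a_2=12, p_2 = 12*57 + 14 = 698, q_2 = 12*4 + 1 = 49.
q_2 = 49 > 21, so the last convergent with denominator <= 21 is p_1/q_1 = 57/4.
The closest fraction with denominator <= 21 is either p_1/q_1 or the intermediate fraction (k*p_1 + p_0)/(k*q_1 + q_0) with the largest k >= 1 whose denominator stays <= 21; these approach x as k grows, and every other convergent or intermediate fraction in range is farther away.
Largest k: floor((21 - q_0)/q_1) = floor((21 - 1)/4) = 5.
That gives (5*57 + 14)/(5*4 + 1) = 299/21.
Compare the errors: |x - 57/4| = |698*4 - 57*49|/(49*4) = 1/196, and |x - 299/21| = |698*21 - 299*49|/(49*21) = 7/1029.
Cross-multiplying, 1*1029 = 1029 < 1372 = 7*196, so 1/196 is smaller: the convergent 57/4 is closer to x than 299/21.

57/4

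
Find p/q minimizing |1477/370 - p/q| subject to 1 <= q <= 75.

299/75

Expand x = 1477/370 as a continued fraction with the Euclidean algorithm:
  1477 = 3*370 + 367, so a_0 = 3.
  370 = 1*367 + 3, so a_1 = 1.
  367 = 122*3 + 1, so a_2 = 122.
  3 = 3*1 + 0, so a_3 = 3.
so x = [3; 1, 122, 3].
Convergents (p_i = a_i*p_{i-1} + p_{i-2}, q_i = a_i*q_{i-1} + q_{i-2} with p_{-2}=0, p_{-1}=1, q_{-2}=1, q_{-1}=0), until the denominator exceeds 75:
  i=0: a_0=3, p_0 = 3*1 + 0 = 3, q_0 = 3*0 + 1 = 1.
  i=1: a_1=1, p_1 = 1*3 + 1 = 4, q_1 = 1*1 + 0 = 1.
  i=2: a_2=122, p_2 = 122*4 + 3 = 491, q_2 = 122*1 + 1 = 123.
q_2 = 123 > 75, so the last convergent with denominator <= 75 is p_1/q_1 = 4/1.
The closest fraction with denominator <= 75 is either p_1/q_1 or the intermediate fraction (k*p_1 + p_0)/(k*q_1 + q_0) with the largest k >= 1 whose denominator stays <= 75; these approach x as k grows, and every other convergent or intermediate fraction in range is farther away.
Largest k: floor((75 - q_0)/q_1) = floor((75 - 1)/1) = 74.
That gives (74*4 + 3)/(74*1 + 1) = 299/75.
Compare the errors: |x - 4/1| = |1477*1 - 4*370|/(370*1) = 3/370, and |x - 299/75| = |1477*75 - 299*370|/(370*75) = 145/27750.
Cross-multiplying, 145*370 = 53650 < 83250 = 3*27750, so 145/27750 is smaller: the intermediate fraction 299/75 is closer to x than 4/1.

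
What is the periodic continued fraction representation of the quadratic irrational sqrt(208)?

[14; (2, 2, 1, 2, 2, 28)]

Write x_i = (sqrt(208) + m_i)/d_i with (m_0, d_0) = (0, 1). a_0 = floor(sqrt(208)) = 14, since 14^2 = 196 <= 208 < 225 = 15^2.
Iterate m_{i+1} = d_i*a_i - m_i, d_{i+1} = (208 - m_{i+1}^2)/d_i, a_{i+1} = floor((a_0 + m_{i+1})/d_{i+1}):
  m_1 = 1*14 - 0 = 14, d_1 = (208 - 14^2)/1 = 12/1 = 12, a_1 = floor((14 + 14)/12) = 2.
  m_2 = 12*2 - 14 = 10, d_2 = (208 - 10^2)/12 = 108/12 = 9, a_2 = floor((14 + 10)/9) = 2.
  m_3 = 9*2 - 10 = 8, d_3 = (208 - 8^2)/9 = 144/9 = 16, a_3 = floor((14 + 8)/16) = 1.
  m_4 = 16*1 - 8 = 8, d_4 = (208 - 8^2)/16 = 144/16 = 9, a_4 = floor((14 + 8)/9) = 2.
  m_5 = 9*2 - 8 = 10, d_5 = (208 - 10^2)/9 = 108/9 = 12, a_5 = floor((14 + 10)/12) = 2.
  m_6 = 12*2 - 10 = 14, d_6 = (208 - 14^2)/12 = 12/12 = 1, a_6 = floor((14 + 14)/1) = 28.
  m_7 = 1*28 - 14 = 14, d_7 = (208 - 14^2)/1 = 12/1 = 12: (m_7, d_7) = (m_1, d_1) = (14, 12), so from here the quotients repeat a_1, ..., a_6; the period length is 6.
Hence the expansion of sqrt(208) is a_0 = 14 followed by the repeating block 2, 2, 1, 2, 2, 28 (period 6).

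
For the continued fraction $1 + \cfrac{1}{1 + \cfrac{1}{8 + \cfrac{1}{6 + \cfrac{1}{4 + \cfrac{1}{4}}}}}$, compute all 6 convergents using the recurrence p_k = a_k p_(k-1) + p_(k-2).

1/1, 2/1, 17/9, 104/55, 433/229, 1836/971

Using the convergent recurrence p_i = a_i*p_{i-1} + p_{i-2}, q_i = a_i*q_{i-1} + q_{i-2} with p_{-2}=0, p_{-1}=1, q_{-2}=1, q_{-1}=0:
  i=0: a_0=1, p_0 = 1*1 + 0 = 1, q_0 = 1*0 + 1 = 1.
  i=1: a_1=1, p_1 = 1*1 + 1 = 2, q_1 = 1*1 + 0 = 1.
  i=2: a_2=8, p_2 = 8*2 + 1 = 17, q_2 = 8*1 + 1 = 9.
  i=3: a_3=6, p_3 = 6*17 + 2 = 104, q_3 = 6*9 + 1 = 55.
  i=4: a_4=4, p_4 = 4*104 + 17 = 433, q_4 = 4*55 + 9 = 229.
  i=5: a_5=4, p_5 = 4*433 + 104 = 1836, q_5 = 4*229 + 55 = 971.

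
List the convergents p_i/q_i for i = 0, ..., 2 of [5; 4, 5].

Using the convergent recurrence p_i = a_i*p_{i-1} + p_{i-2}, q_i = a_i*q_{i-1} + q_{i-2} with p_{-2}=0, p_{-1}=1, q_{-2}=1, q_{-1}=0:
  i=0: a_0=5, p_0 = 5*1 + 0 = 5, q_0 = 5*0 + 1 = 1.
  i=1: a_1=4, p_1 = 4*5 + 1 = 21, q_1 = 4*1 + 0 = 4.
  i=2: a_2=5, p_2 = 5*21 + 5 = 110, q_2 = 5*4 + 1 = 21.

5/1, 21/4, 110/21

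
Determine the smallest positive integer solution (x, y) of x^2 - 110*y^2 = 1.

First expand sqrt(110) as a continued fraction. With x_i = (sqrt(110) + m_i)/d_i and (m_0, d_0) = (0, 1): a_0 = floor(sqrt(110)) = 10, since 10^2 = 100 <= 110 < 121 = 11^2.
Iterate m_{i+1} = d_i*a_i - m_i, d_{i+1} = (110 - m_{i+1}^2)/d_i, a_{i+1} = floor((a_0 + m_{i+1})/d_{i+1}):
  m_1 = 1*10 - 0 = 10, d_1 = (110 - 10^2)/1 = 10/1 = 10, a_1 = floor((10 + 10)/10) = 2.
  m_2 = 10*2 - 10 = 10, d_2 = (110 - 10^2)/10 = 10/10 = 1, a_2 = floor((10 + 10)/1) = 20.
  m_3 = 1*20 - 10 = 10, d_3 = (110 - 10^2)/1 = 10/1 = 10: (m_3, d_3) = (m_1, d_1) = (10, 10), so from here the quotients repeat a_1, a_2; the period length is 2.
So sqrt(110) = [10; (2, 20)] with period length k = 2.
k is even, so the fundamental solution of x^2 - 110y^2 = 1 is (p_{k-1}, q_{k-1}) = (p_1, q_1); compute convergents through index 1.
Convergents (p_i = a_i*p_{i-1} + p_{i-2}, q_i = a_i*q_{i-1} + q_{i-2} with p_{-2}=0, p_{-1}=1, q_{-2}=1, q_{-1}=0):
  i=0: a_0=10, p_0 = 10*1 + 0 = 10, q_0 = 10*0 + 1 = 1.
  i=1: a_1=2, p_1 = 2*10 + 1 = 21, q_1 = 2*1 + 0 = 2.
Check: 21^2 - 110*2^2 = 441 - 440 = 1, so (x, y) = (21, 2) solves the equation, and by the theorem it is the least positive solution.

(x, y) = (21, 2)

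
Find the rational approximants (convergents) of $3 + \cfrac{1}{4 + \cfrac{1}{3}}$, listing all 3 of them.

Using the convergent recurrence p_i = a_i*p_{i-1} + p_{i-2}, q_i = a_i*q_{i-1} + q_{i-2} with p_{-2}=0, p_{-1}=1, q_{-2}=1, q_{-1}=0:
  i=0: a_0=3, p_0 = 3*1 + 0 = 3, q_0 = 3*0 + 1 = 1.
  i=1: a_1=4, p_1 = 4*3 + 1 = 13, q_1 = 4*1 + 0 = 4.
  i=2: a_2=3, p_2 = 3*13 + 3 = 42, q_2 = 3*4 + 1 = 13.

3/1, 13/4, 42/13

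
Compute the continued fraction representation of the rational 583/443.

Run the Euclidean algorithm on 583 and 443; the successive quotients are the partial quotients a_0, a_1, ... (each step inverts the fractional part left over by the previous one):
  583 = 1*443 + 140, so a_0 = 1.
  443 = 3*140 + 23, so a_1 = 3.
  140 = 6*23 + 2, so a_2 = 6.
  23 = 11*2 + 1, so a_3 = 11.
  2 = 2*1 + 0, so a_4 = 2.
The remainder reaches 0 after 5 divisions, so the expansion has 5 partial quotients, read off in order.

[1; 3, 6, 11, 2]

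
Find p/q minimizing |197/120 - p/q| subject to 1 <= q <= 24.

Expand x = 197/120 as a continued fraction with the Euclidean algorithm:
  197 = 1*120 + 77, so a_0 = 1.
  120 = 1*77 + 43, so a_1 = 1.
  77 = 1*43 + 34, so a_2 = 1.
  43 = 1*34 + 9, so a_3 = 1.
  34 = 3*9 + 7, so a_4 = 3.
  9 = 1*7 + 2, so a_5 = 1.
  7 = 3*2 + 1, so a_6 = 3.
  2 = 2*1 + 0, so a_7 = 2.
so x = [1; 1, 1, 1, 3, 1, 3, 2].
Convergents (p_i = a_i*p_{i-1} + p_{i-2}, q_i = a_i*q_{i-1} + q_{i-2} with p_{-2}=0, p_{-1}=1, q_{-2}=1, q_{-1}=0), until the denominator exceeds 24:
  i=0: a_0=1, p_0 = 1*1 + 0 = 1, q_0 = 1*0 + 1 = 1.
  i=1: a_1=1, p_1 = 1*1 + 1 = 2, q_1 = 1*1 + 0 = 1.
  i=2: a_2=1, p_2 = 1*2 + 1 = 3, q_2 = 1*1 + 1 = 2.
  i=3: a_3=1, p_3 = 1*3 + 2 = 5, q_3 = 1*2 + 1 = 3.
  i=4: a_4=3, p_4 = 3*5 + 3 = 18, q_4 = 3*3 + 2 = 11.
  i=5: a_5=1, p_5 = 1*18 + 5 = 23, q_5 = 1*11 + 3 = 14.
  i=6: a_6=3, p_6 = 3*23 + 18 = 87, q_6 = 3*14 + 11 = 53.
q_6 = 53 > 24, so the last convergent with denominator <= 24 is p_5/q_5 = 23/14.
The closest fraction with denominator <= 24 is either p_5/q_5 or the intermediate fraction (k*p_5 + p_4)/(k*q_5 + q_4) with the largest k >= 1 whose denominator stays <= 24; these approach x as k grows, and every other convergent or intermediate fraction in range is farther away.
Largest k: floor((24 - q_4)/q_5) = floor((24 - 11)/14) = 0.
Since k = 0, no intermediate fraction beyond p_5/q_5 has denominator <= 24, so the convergent 23/14 is the closest (its error is |197*14 - 23*120|/(120*14) = 2/1680).

23/14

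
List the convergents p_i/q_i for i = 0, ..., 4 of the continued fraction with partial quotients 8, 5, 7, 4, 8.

8/1, 41/5, 295/36, 1221/149, 10063/1228

Using the convergent recurrence p_i = a_i*p_{i-1} + p_{i-2}, q_i = a_i*q_{i-1} + q_{i-2} with p_{-2}=0, p_{-1}=1, q_{-2}=1, q_{-1}=0:
  i=0: a_0=8, p_0 = 8*1 + 0 = 8, q_0 = 8*0 + 1 = 1.
  i=1: a_1=5, p_1 = 5*8 + 1 = 41, q_1 = 5*1 + 0 = 5.
  i=2: a_2=7, p_2 = 7*41 + 8 = 295, q_2 = 7*5 + 1 = 36.
  i=3: a_3=4, p_3 = 4*295 + 41 = 1221, q_3 = 4*36 + 5 = 149.
  i=4: a_4=8, p_4 = 8*1221 + 295 = 10063, q_4 = 8*149 + 36 = 1228.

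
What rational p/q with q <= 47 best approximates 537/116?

125/27

Expand x = 537/116 as a continued fraction with the Euclidean algorithm:
  537 = 4*116 + 73, so a_0 = 4.
  116 = 1*73 + 43, so a_1 = 1.
  73 = 1*43 + 30, so a_2 = 1.
  43 = 1*30 + 13, so a_3 = 1.
  30 = 2*13 + 4, so a_4 = 2.
  13 = 3*4 + 1, so a_5 = 3.
  4 = 4*1 + 0, so a_6 = 4.
so x = [4; 1, 1, 1, 2, 3, 4].
Convergents (p_i = a_i*p_{i-1} + p_{i-2}, q_i = a_i*q_{i-1} + q_{i-2} with p_{-2}=0, p_{-1}=1, q_{-2}=1, q_{-1}=0), until the denominator exceeds 47:
  i=0: a_0=4, p_0 = 4*1 + 0 = 4, q_0 = 4*0 + 1 = 1.
  i=1: a_1=1, p_1 = 1*4 + 1 = 5, q_1 = 1*1 + 0 = 1.
  i=2: a_2=1, p_2 = 1*5 + 4 = 9, q_2 = 1*1 + 1 = 2.
  i=3: a_3=1, p_3 = 1*9 + 5 = 14, q_3 = 1*2 + 1 = 3.
  i=4: a_4=2, p_4 = 2*14 + 9 = 37, q_4 = 2*3 + 2 = 8.
  i=5: a_5=3, p_5 = 3*37 + 14 = 125, q_5 = 3*8 + 3 = 27.
  i=6: a_6=4, p_6 = 4*125 + 37 = 537, q_6 = 4*27 + 8 = 116.
q_6 = 116 > 47, so the last convergent with denominator <= 47 is p_5/q_5 = 125/27.
The closest fraction with denominator <= 47 is either p_5/q_5 or the intermediate fraction (k*p_5 + p_4)/(k*q_5 + q_4) with the largest k >= 1 whose denominator stays <= 47; these approach x as k grows, and every other convergent or intermediate fraction in range is farther away.
Largest k: floor((47 - q_4)/q_5) = floor((47 - 8)/27) = 1.
That gives (1*125 + 37)/(1*27 + 8) = 162/35.
Compare the errors: |x - 125/27| = |537*27 - 125*116|/(116*27) = 1/3132, and |x - 162/35| = |537*35 - 162*116|/(116*35) = 3/4060.
Cross-multiplying, 1*4060 = 4060 < 9396 = 3*3132, so 1/3132 is smaller: the convergent 125/27 is closer to x than 162/35.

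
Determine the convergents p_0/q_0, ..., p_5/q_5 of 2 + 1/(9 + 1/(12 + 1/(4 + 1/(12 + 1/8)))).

2/1, 19/9, 230/109, 939/445, 11498/5449, 92923/44037

Using the convergent recurrence p_i = a_i*p_{i-1} + p_{i-2}, q_i = a_i*q_{i-1} + q_{i-2} with p_{-2}=0, p_{-1}=1, q_{-2}=1, q_{-1}=0:
  i=0: a_0=2, p_0 = 2*1 + 0 = 2, q_0 = 2*0 + 1 = 1.
  i=1: a_1=9, p_1 = 9*2 + 1 = 19, q_1 = 9*1 + 0 = 9.
  i=2: a_2=12, p_2 = 12*19 + 2 = 230, q_2 = 12*9 + 1 = 109.
  i=3: a_3=4, p_3 = 4*230 + 19 = 939, q_3 = 4*109 + 9 = 445.
  i=4: a_4=12, p_4 = 12*939 + 230 = 11498, q_4 = 12*445 + 109 = 5449.
  i=5: a_5=8, p_5 = 8*11498 + 939 = 92923, q_5 = 8*5449 + 445 = 44037.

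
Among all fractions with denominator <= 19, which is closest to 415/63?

Expand x = 415/63 as a continued fraction with the Euclidean algorithm:
  415 = 6*63 + 37, so a_0 = 6.
  63 = 1*37 + 26, so a_1 = 1.
  37 = 1*26 + 11, so a_2 = 1.
  26 = 2*11 + 4, so a_3 = 2.
  11 = 2*4 + 3, so a_4 = 2.
  4 = 1*3 + 1, so a_5 = 1.
  3 = 3*1 + 0, so a_6 = 3.
so x = [6; 1, 1, 2, 2, 1, 3].
Convergents (p_i = a_i*p_{i-1} + p_{i-2}, q_i = a_i*q_{i-1} + q_{i-2} with p_{-2}=0, p_{-1}=1, q_{-2}=1, q_{-1}=0), until the denominator exceeds 19:
  i=0: a_0=6, p_0 = 6*1 + 0 = 6, q_0 = 6*0 + 1 = 1.
  i=1: a_1=1, p_1 = 1*6 + 1 = 7, q_1 = 1*1 + 0 = 1.
  i=2: a_2=1, p_2 = 1*7 + 6 = 13, q_2 = 1*1 + 1 = 2.
  i=3: a_3=2, p_3 = 2*13 + 7 = 33, q_3 = 2*2 + 1 = 5.
  i=4: a_4=2, p_4 = 2*33 + 13 = 79, q_4 = 2*5 + 2 = 12.
  i=5: a_5=1, p_5 = 1*79 + 33 = 112, q_5 = 1*12 + 5 = 17.
  i=6: a_6=3, p_6 = 3*112 + 79 = 415, q_6 = 3*17 + 12 = 63.
q_6 = 63 > 19, so the last convergent with denominator <= 19 is p_5/q_5 = 112/17.
The closest fraction with denominator <= 19 is either p_5/q_5 or the intermediate fraction (k*p_5 + p_4)/(k*q_5 + q_4) with the largest k >= 1 whose denominator stays <= 19; these approach x as k grows, and every other convergent or intermediate fraction in range is farther away.
Largest k: floor((19 - q_4)/q_5) = floor((19 - 12)/17) = 0.
Since k = 0, no intermediate fraction beyond p_5/q_5 has denominator <= 19, so the convergent 112/17 is the closest (its error is |415*17 - 112*63|/(63*17) = 1/1071).

112/17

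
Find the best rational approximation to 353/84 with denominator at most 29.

Expand x = 353/84 as a continued fraction with the Euclidean algorithm:
  353 = 4*84 + 17, so a_0 = 4.
  84 = 4*17 + 16, so a_1 = 4.
  17 = 1*16 + 1, so a_2 = 1.
  16 = 16*1 + 0, so a_3 = 16.
so x = [4; 4, 1, 16].
Convergents (p_i = a_i*p_{i-1} + p_{i-2}, q_i = a_i*q_{i-1} + q_{i-2} with p_{-2}=0, p_{-1}=1, q_{-2}=1, q_{-1}=0), until the denominator exceeds 29:
  i=0: a_0=4, p_0 = 4*1 + 0 = 4, q_0 = 4*0 + 1 = 1.
  i=1: a_1=4, p_1 = 4*4 + 1 = 17, q_1 = 4*1 + 0 = 4.
  i=2: a_2=1, p_2 = 1*17 + 4 = 21, q_2 = 1*4 + 1 = 5.
  i=3: a_3=16, p_3 = 16*21 + 17 = 353, q_3 = 16*5 + 4 = 84.
q_3 = 84 > 29, so the last convergent with denominator <= 29 is p_2/q_2 = 21/5.
The closest fraction with denominator <= 29 is either p_2/q_2 or the intermediate fraction (k*p_2 + p_1)/(k*q_2 + q_1) with the largest k >= 1 whose denominator stays <= 29; these approach x as k grows, and every other convergent or intermediate fraction in range is farther away.
Largest k: floor((29 - q_1)/q_2) = floor((29 - 4)/5) = 5.
That gives (5*21 + 17)/(5*5 + 4) = 122/29.
Compare the errors: |x - 21/5| = |353*5 - 21*84|/(84*5) = 1/420, and |x - 122/29| = |353*29 - 122*84|/(84*29) = 11/2436.
Cross-multiplying, 1*2436 = 2436 < 4620 = 11*420, so 1/420 is smaller: the convergent 21/5 is closer to x than 122/29.

21/5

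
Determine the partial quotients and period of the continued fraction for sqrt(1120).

[33; (2, 6, 1, 15, 1, 6, 2, 66)]

Write x_i = (sqrt(1120) + m_i)/d_i with (m_0, d_0) = (0, 1). a_0 = floor(sqrt(1120)) = 33, since 33^2 = 1089 <= 1120 < 1156 = 34^2.
Iterate m_{i+1} = d_i*a_i - m_i, d_{i+1} = (1120 - m_{i+1}^2)/d_i, a_{i+1} = floor((a_0 + m_{i+1})/d_{i+1}):
  m_1 = 1*33 - 0 = 33, d_1 = (1120 - 33^2)/1 = 31/1 = 31, a_1 = floor((33 + 33)/31) = 2.
  m_2 = 31*2 - 33 = 29, d_2 = (1120 - 29^2)/31 = 279/31 = 9, a_2 = floor((33 + 29)/9) = 6.
  m_3 = 9*6 - 29 = 25, d_3 = (1120 - 25^2)/9 = 495/9 = 55, a_3 = floor((33 + 25)/55) = 1.
  m_4 = 55*1 - 25 = 30, d_4 = (1120 - 30^2)/55 = 220/55 = 4, a_4 = floor((33 + 30)/4) = 15.
  m_5 = 4*15 - 30 = 30, d_5 = (1120 - 30^2)/4 = 220/4 = 55, a_5 = floor((33 + 30)/55) = 1.
  m_6 = 55*1 - 30 = 25, d_6 = (1120 - 25^2)/55 = 495/55 = 9, a_6 = floor((33 + 25)/9) = 6.
  m_7 = 9*6 - 25 = 29, d_7 = (1120 - 29^2)/9 = 279/9 = 31, a_7 = floor((33 + 29)/31) = 2.
  m_8 = 31*2 - 29 = 33, d_8 = (1120 - 33^2)/31 = 31/31 = 1, a_8 = floor((33 + 33)/1) = 66.
  m_9 = 1*66 - 33 = 33, d_9 = (1120 - 33^2)/1 = 31/1 = 31: (m_9, d_9) = (m_1, d_1) = (33, 31), so from here the quotients repeat a_1, ..., a_8; the period length is 8.
Hence the expansion of sqrt(1120) is a_0 = 33 followed by the repeating block 2, 6, 1, 15, 1, 6, 2, 66 (period 8).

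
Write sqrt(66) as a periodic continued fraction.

[8; (8, 16)]

Write x_i = (sqrt(66) + m_i)/d_i with (m_0, d_0) = (0, 1). a_0 = floor(sqrt(66)) = 8, since 8^2 = 64 <= 66 < 81 = 9^2.
Iterate m_{i+1} = d_i*a_i - m_i, d_{i+1} = (66 - m_{i+1}^2)/d_i, a_{i+1} = floor((a_0 + m_{i+1})/d_{i+1}):
  m_1 = 1*8 - 0 = 8, d_1 = (66 - 8^2)/1 = 2/1 = 2, a_1 = floor((8 + 8)/2) = 8.
  m_2 = 2*8 - 8 = 8, d_2 = (66 - 8^2)/2 = 2/2 = 1, a_2 = floor((8 + 8)/1) = 16.
  m_3 = 1*16 - 8 = 8, d_3 = (66 - 8^2)/1 = 2/1 = 2: (m_3, d_3) = (m_1, d_1) = (8, 2), so from here the quotients repeat a_1, a_2; the period length is 2.
Hence the expansion of sqrt(66) is a_0 = 8 followed by the repeating block 8, 16 (period 2).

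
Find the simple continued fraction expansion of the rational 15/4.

Run the Euclidean algorithm on 15 and 4; the successive quotients are the partial quotients a_0, a_1, ... (each step inverts the fractional part left over by the previous one):
  15 = 3*4 + 3, so a_0 = 3.
  4 = 1*3 + 1, so a_1 = 1.
  3 = 3*1 + 0, so a_2 = 3.
The remainder reaches 0 after 3 divisions, so the expansion has 3 partial quotients, read off in order.

[3; 1, 3]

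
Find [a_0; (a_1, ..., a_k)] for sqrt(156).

[12; (2, 24)]

Write x_i = (sqrt(156) + m_i)/d_i with (m_0, d_0) = (0, 1). a_0 = floor(sqrt(156)) = 12, since 12^2 = 144 <= 156 < 169 = 13^2.
Iterate m_{i+1} = d_i*a_i - m_i, d_{i+1} = (156 - m_{i+1}^2)/d_i, a_{i+1} = floor((a_0 + m_{i+1})/d_{i+1}):
  m_1 = 1*12 - 0 = 12, d_1 = (156 - 12^2)/1 = 12/1 = 12, a_1 = floor((12 + 12)/12) = 2.
  m_2 = 12*2 - 12 = 12, d_2 = (156 - 12^2)/12 = 12/12 = 1, a_2 = floor((12 + 12)/1) = 24.
  m_3 = 1*24 - 12 = 12, d_3 = (156 - 12^2)/1 = 12/1 = 12: (m_3, d_3) = (m_1, d_1) = (12, 12), so from here the quotients repeat a_1, a_2; the period length is 2.
Hence the expansion of sqrt(156) is a_0 = 12 followed by the repeating block 2, 24 (period 2).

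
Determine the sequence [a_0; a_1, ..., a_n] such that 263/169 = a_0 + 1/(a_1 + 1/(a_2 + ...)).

Run the Euclidean algorithm on 263 and 169; the successive quotients are the partial quotients a_0, a_1, ... (each step inverts the fractional part left over by the previous one):
  263 = 1*169 + 94, so a_0 = 1.
  169 = 1*94 + 75, so a_1 = 1.
  94 = 1*75 + 19, so a_2 = 1.
  75 = 3*19 + 18, so a_3 = 3.
  19 = 1*18 + 1, so a_4 = 1.
  18 = 18*1 + 0, so a_5 = 18.
The remainder reaches 0 after 6 divisions, so the expansion has 6 partial quotients, read off in order.

[1; 1, 1, 3, 1, 18]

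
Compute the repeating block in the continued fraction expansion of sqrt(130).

[11; (2, 2, 22)]

Write x_i = (sqrt(130) + m_i)/d_i with (m_0, d_0) = (0, 1). a_0 = floor(sqrt(130)) = 11, since 11^2 = 121 <= 130 < 144 = 12^2.
Iterate m_{i+1} = d_i*a_i - m_i, d_{i+1} = (130 - m_{i+1}^2)/d_i, a_{i+1} = floor((a_0 + m_{i+1})/d_{i+1}):
  m_1 = 1*11 - 0 = 11, d_1 = (130 - 11^2)/1 = 9/1 = 9, a_1 = floor((11 + 11)/9) = 2.
  m_2 = 9*2 - 11 = 7, d_2 = (130 - 7^2)/9 = 81/9 = 9, a_2 = floor((11 + 7)/9) = 2.
  m_3 = 9*2 - 7 = 11, d_3 = (130 - 11^2)/9 = 9/9 = 1, a_3 = floor((11 + 11)/1) = 22.
  m_4 = 1*22 - 11 = 11, d_4 = (130 - 11^2)/1 = 9/1 = 9: (m_4, d_4) = (m_1, d_1) = (11, 9), so from here the quotients repeat a_1, ..., a_3; the period length is 3.
Hence the expansion of sqrt(130) is a_0 = 11 followed by the repeating block 2, 2, 22 (period 3).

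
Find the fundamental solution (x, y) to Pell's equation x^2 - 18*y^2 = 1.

First expand sqrt(18) as a continued fraction. With x_i = (sqrt(18) + m_i)/d_i and (m_0, d_0) = (0, 1): a_0 = floor(sqrt(18)) = 4, since 4^2 = 16 <= 18 < 25 = 5^2.
Iterate m_{i+1} = d_i*a_i - m_i, d_{i+1} = (18 - m_{i+1}^2)/d_i, a_{i+1} = floor((a_0 + m_{i+1})/d_{i+1}):
  m_1 = 1*4 - 0 = 4, d_1 = (18 - 4^2)/1 = 2/1 = 2, a_1 = floor((4 + 4)/2) = 4.
  m_2 = 2*4 - 4 = 4, d_2 = (18 - 4^2)/2 = 2/2 = 1, a_2 = floor((4 + 4)/1) = 8.
  m_3 = 1*8 - 4 = 4, d_3 = (18 - 4^2)/1 = 2/1 = 2: (m_3, d_3) = (m_1, d_1) = (4, 2), so from here the quotients repeat a_1, a_2; the period length is 2.
So sqrt(18) = [4; (4, 8)] with period length k = 2.
k is even, so the fundamental solution of x^2 - 18y^2 = 1 is (p_{k-1}, q_{k-1}) = (p_1, q_1); compute convergents through index 1.
Convergents (p_i = a_i*p_{i-1} + p_{i-2}, q_i = a_i*q_{i-1} + q_{i-2} with p_{-2}=0, p_{-1}=1, q_{-2}=1, q_{-1}=0):
  i=0: a_0=4, p_0 = 4*1 + 0 = 4, q_0 = 4*0 + 1 = 1.
  i=1: a_1=4, p_1 = 4*4 + 1 = 17, q_1 = 4*1 + 0 = 4.
Check: 17^2 - 18*4^2 = 289 - 288 = 1, so (x, y) = (17, 4) solves the equation, and by the theorem it is the least positive solution.

(x, y) = (17, 4)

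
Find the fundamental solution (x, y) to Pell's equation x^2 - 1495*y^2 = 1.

(x, y) = (116, 3)

First expand sqrt(1495) as a continued fraction. With x_i = (sqrt(1495) + m_i)/d_i and (m_0, d_0) = (0, 1): a_0 = floor(sqrt(1495)) = 38, since 38^2 = 1444 <= 1495 < 1521 = 39^2.
Iterate m_{i+1} = d_i*a_i - m_i, d_{i+1} = (1495 - m_{i+1}^2)/d_i, a_{i+1} = floor((a_0 + m_{i+1})/d_{i+1}):
  m_1 = 1*38 - 0 = 38, d_1 = (1495 - 38^2)/1 = 51/1 = 51, a_1 = floor((38 + 38)/51) = 1.
  m_2 = 51*1 - 38 = 13, d_2 = (1495 - 13^2)/51 = 1326/51 = 26, a_2 = floor((38 + 13)/26) = 1.
  m_3 = 26*1 - 13 = 13, d_3 = (1495 - 13^2)/26 = 1326/26 = 51, a_3 = floor((38 + 13)/51) = 1.
  m_4 = 51*1 - 13 = 38, d_4 = (1495 - 38^2)/51 = 51/51 = 1, a_4 = floor((38 + 38)/1) = 76.
  m_5 = 1*76 - 38 = 38, d_5 = (1495 - 38^2)/1 = 51/1 = 51: (m_5, d_5) = (m_1, d_1) = (38, 51), so from here the quotients repeat a_1, ..., a_4; the period length is 4.
So sqrt(1495) = [38; (1, 1, 1, 76)] with period length k = 4.
k is even, so the fundamental solution of x^2 - 1495y^2 = 1 is (p_{k-1}, q_{k-1}) = (p_3, q_3); compute convergents through index 3.
Convergents (p_i = a_i*p_{i-1} + p_{i-2}, q_i = a_i*q_{i-1} + q_{i-2} with p_{-2}=0, p_{-1}=1, q_{-2}=1, q_{-1}=0):
  i=0: a_0=38, p_0 = 38*1 + 0 = 38, q_0 = 38*0 + 1 = 1.
  i=1: a_1=1, p_1 = 1*38 + 1 = 39, q_1 = 1*1 + 0 = 1.
  i=2: a_2=1, p_2 = 1*39 + 38 = 77, q_2 = 1*1 + 1 = 2.
  i=3: a_3=1, p_3 = 1*77 + 39 = 116, q_3 = 1*2 + 1 = 3.
Check: 116^2 - 1495*3^2 = 13456 - 13455 = 1, so (x, y) = (116, 3) solves the equation, and by the theorem it is the least positive solution.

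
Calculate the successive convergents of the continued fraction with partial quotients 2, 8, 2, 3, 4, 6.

2/1, 17/8, 36/17, 125/59, 536/253, 3341/1577

Using the convergent recurrence p_i = a_i*p_{i-1} + p_{i-2}, q_i = a_i*q_{i-1} + q_{i-2} with p_{-2}=0, p_{-1}=1, q_{-2}=1, q_{-1}=0:
  i=0: a_0=2, p_0 = 2*1 + 0 = 2, q_0 = 2*0 + 1 = 1.
  i=1: a_1=8, p_1 = 8*2 + 1 = 17, q_1 = 8*1 + 0 = 8.
  i=2: a_2=2, p_2 = 2*17 + 2 = 36, q_2 = 2*8 + 1 = 17.
  i=3: a_3=3, p_3 = 3*36 + 17 = 125, q_3 = 3*17 + 8 = 59.
  i=4: a_4=4, p_4 = 4*125 + 36 = 536, q_4 = 4*59 + 17 = 253.
  i=5: a_5=6, p_5 = 6*536 + 125 = 3341, q_5 = 6*253 + 59 = 1577.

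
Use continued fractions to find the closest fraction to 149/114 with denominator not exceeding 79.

98/75

Expand x = 149/114 as a continued fraction with the Euclidean algorithm:
  149 = 1*114 + 35, so a_0 = 1.
  114 = 3*35 + 9, so a_1 = 3.
  35 = 3*9 + 8, so a_2 = 3.
  9 = 1*8 + 1, so a_3 = 1.
  8 = 8*1 + 0, so a_4 = 8.
so x = [1; 3, 3, 1, 8].
Convergents (p_i = a_i*p_{i-1} + p_{i-2}, q_i = a_i*q_{i-1} + q_{i-2} with p_{-2}=0, p_{-1}=1, q_{-2}=1, q_{-1}=0), until the denominator exceeds 79:
  i=0: a_0=1, p_0 = 1*1 + 0 = 1, q_0 = 1*0 + 1 = 1.
  i=1: a_1=3, p_1 = 3*1 + 1 = 4, q_1 = 3*1 + 0 = 3.
  i=2: a_2=3, p_2 = 3*4 + 1 = 13, q_2 = 3*3 + 1 = 10.
  i=3: a_3=1, p_3 = 1*13 + 4 = 17, q_3 = 1*10 + 3 = 13.
  i=4: a_4=8, p_4 = 8*17 + 13 = 149, q_4 = 8*13 + 10 = 114.
q_4 = 114 > 79, so the last convergent with denominator <= 79 is p_3/q_3 = 17/13.
The closest fraction with denominator <= 79 is either p_3/q_3 or the intermediate fraction (k*p_3 + p_2)/(k*q_3 + q_2) with the largest k >= 1 whose denominator stays <= 79; these approach x as k grows, and every other convergent or intermediate fraction in range is farther away.
Largest k: floor((79 - q_2)/q_3) = floor((79 - 10)/13) = 5.
That gives (5*17 + 13)/(5*13 + 10) = 98/75.
Compare the errors: |x - 17/13| = |149*13 - 17*114|/(114*13) = 1/1482, and |x - 98/75| = |149*75 - 98*114|/(114*75) = 3/8550.
Cross-multiplying, 3*1482 = 4446 < 8550 = 1*8550, so 3/8550 is smaller: the intermediate fraction 98/75 is closer to x than 17/13.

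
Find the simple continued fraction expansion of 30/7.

[4; 3, 2]

Run the Euclidean algorithm on 30 and 7; the successive quotients are the partial quotients a_0, a_1, ... (each step inverts the fractional part left over by the previous one):
  30 = 4*7 + 2, so a_0 = 4.
  7 = 3*2 + 1, so a_1 = 3.
  2 = 2*1 + 0, so a_2 = 2.
The remainder reaches 0 after 3 divisions, so the expansion has 3 partial quotients, read off in order.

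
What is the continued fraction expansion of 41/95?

Run the Euclidean algorithm on 41 and 95; the successive quotients are the partial quotients a_0, a_1, ... (each step inverts the fractional part left over by the previous one):
  41 = 0*95 + 41, so a_0 = 0.
  95 = 2*41 + 13, so a_1 = 2.
  41 = 3*13 + 2, so a_2 = 3.
  13 = 6*2 + 1, so a_3 = 6.
  2 = 2*1 + 0, so a_4 = 2.
The remainder reaches 0 after 5 divisions, so the expansion has 5 partial quotients, read off in order.

[0; 2, 3, 6, 2]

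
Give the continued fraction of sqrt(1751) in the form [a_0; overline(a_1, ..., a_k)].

[41; overline(1, 5, 2, 4, 2, 5, 1, 82)]

Write x_i = (sqrt(1751) + m_i)/d_i with (m_0, d_0) = (0, 1). a_0 = floor(sqrt(1751)) = 41, since 41^2 = 1681 <= 1751 < 1764 = 42^2.
Iterate m_{i+1} = d_i*a_i - m_i, d_{i+1} = (1751 - m_{i+1}^2)/d_i, a_{i+1} = floor((a_0 + m_{i+1})/d_{i+1}):
  m_1 = 1*41 - 0 = 41, d_1 = (1751 - 41^2)/1 = 70/1 = 70, a_1 = floor((41 + 41)/70) = 1.
  m_2 = 70*1 - 41 = 29, d_2 = (1751 - 29^2)/70 = 910/70 = 13, a_2 = floor((41 + 29)/13) = 5.
  m_3 = 13*5 - 29 = 36, d_3 = (1751 - 36^2)/13 = 455/13 = 35, a_3 = floor((41 + 36)/35) = 2.
  m_4 = 35*2 - 36 = 34, d_4 = (1751 - 34^2)/35 = 595/35 = 17, a_4 = floor((41 + 34)/17) = 4.
  m_5 = 17*4 - 34 = 34, d_5 = (1751 - 34^2)/17 = 595/17 = 35, a_5 = floor((41 + 34)/35) = 2.
  m_6 = 35*2 - 34 = 36, d_6 = (1751 - 36^2)/35 = 455/35 = 13, a_6 = floor((41 + 36)/13) = 5.
  m_7 = 13*5 - 36 = 29, d_7 = (1751 - 29^2)/13 = 910/13 = 70, a_7 = floor((41 + 29)/70) = 1.
  m_8 = 70*1 - 29 = 41, d_8 = (1751 - 41^2)/70 = 70/70 = 1, a_8 = floor((41 + 41)/1) = 82.
  m_9 = 1*82 - 41 = 41, d_9 = (1751 - 41^2)/1 = 70/1 = 70: (m_9, d_9) = (m_1, d_1) = (41, 70), so from here the quotients repeat a_1, ..., a_8; the period length is 8.
Hence the expansion of sqrt(1751) is a_0 = 41 followed by the repeating block 1, 5, 2, 4, 2, 5, 1, 82 (period 8).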